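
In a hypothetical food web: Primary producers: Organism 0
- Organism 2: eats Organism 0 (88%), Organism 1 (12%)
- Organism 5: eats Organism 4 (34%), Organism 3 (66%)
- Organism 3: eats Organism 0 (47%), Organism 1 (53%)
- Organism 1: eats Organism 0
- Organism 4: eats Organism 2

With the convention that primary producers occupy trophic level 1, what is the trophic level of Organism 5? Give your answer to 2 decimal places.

Organism 1: 1 + 1 = 2
Organism 2: 1 + (0.88×1 + 0.12×2) = 2.12
Organism 3: 1 + (0.47×1 + 0.53×2) = 2.53
Organism 4: 1 + 2.12 = 3.12
Organism 5: 1 + (0.34×3.12 + 0.66×2.53) = 3.7306

3.73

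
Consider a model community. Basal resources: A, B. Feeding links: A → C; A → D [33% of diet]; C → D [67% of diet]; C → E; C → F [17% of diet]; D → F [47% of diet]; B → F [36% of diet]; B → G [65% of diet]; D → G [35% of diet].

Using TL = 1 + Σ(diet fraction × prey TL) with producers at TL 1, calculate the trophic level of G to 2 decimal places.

C: 1 + 1 = 2
D: 1 + (0.33×1 + 0.67×2) = 2.67
E: 1 + 2 = 3
F: 1 + (0.17×2 + 0.47×2.67 + 0.36×1) = 2.9549
G: 1 + (0.65×1 + 0.35×2.67) = 2.5845

2.58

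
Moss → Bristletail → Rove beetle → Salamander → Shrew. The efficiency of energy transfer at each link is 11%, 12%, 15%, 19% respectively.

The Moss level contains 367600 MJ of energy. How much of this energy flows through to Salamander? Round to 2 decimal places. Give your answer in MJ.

727.85 MJ

Bristletail: 367600 × 0.11 = 40436 MJ
Rove beetle: 40436 × 0.12 = 4852.32 MJ
Salamander: 4852.32 × 0.15 = 727.848 MJ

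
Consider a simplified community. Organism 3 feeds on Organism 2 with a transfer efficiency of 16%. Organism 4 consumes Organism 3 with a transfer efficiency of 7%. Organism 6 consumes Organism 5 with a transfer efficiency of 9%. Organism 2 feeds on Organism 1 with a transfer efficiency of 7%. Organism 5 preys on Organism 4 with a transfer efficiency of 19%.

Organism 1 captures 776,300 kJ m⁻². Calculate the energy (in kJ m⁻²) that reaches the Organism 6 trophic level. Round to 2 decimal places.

10.41 kJ m⁻²

Organism 2: 776300 × 0.07 = 54341 kJ m⁻²
Organism 3: 54341 × 0.16 = 8694.56 kJ m⁻²
Organism 4: 8694.56 × 0.07 = 608.6192 kJ m⁻²
Organism 5: 608.6192 × 0.19 = 115.637648 kJ m⁻²
Organism 6: 115.637648 × 0.09 = 10.40738832 kJ m⁻²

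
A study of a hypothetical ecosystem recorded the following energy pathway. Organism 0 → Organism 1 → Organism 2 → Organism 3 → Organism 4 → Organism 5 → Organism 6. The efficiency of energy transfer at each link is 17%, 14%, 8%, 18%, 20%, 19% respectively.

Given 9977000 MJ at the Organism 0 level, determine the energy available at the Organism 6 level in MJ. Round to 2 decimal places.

Organism 1: 9977000 × 0.17 = 1696090 MJ
Organism 2: 1696090 × 0.14 = 237452.6 MJ
Organism 3: 237452.6 × 0.08 = 18996.208 MJ
Organism 4: 18996.208 × 0.18 = 3419.31744 MJ
Organism 5: 3419.31744 × 0.2 = 683.863488 MJ
Organism 6: 683.863488 × 0.19 = 129.93406272 MJ

129.93 MJ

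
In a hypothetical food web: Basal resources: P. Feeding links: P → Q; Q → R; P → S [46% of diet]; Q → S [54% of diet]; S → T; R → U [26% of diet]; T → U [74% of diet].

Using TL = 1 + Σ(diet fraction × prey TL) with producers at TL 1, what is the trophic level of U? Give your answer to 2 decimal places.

4.40

Q: 1 + 1 = 2
R: 1 + 2 = 3
S: 1 + (0.46×1 + 0.54×2) = 2.54
T: 1 + 2.54 = 3.54
U: 1 + (0.26×3 + 0.74×3.54) = 4.3996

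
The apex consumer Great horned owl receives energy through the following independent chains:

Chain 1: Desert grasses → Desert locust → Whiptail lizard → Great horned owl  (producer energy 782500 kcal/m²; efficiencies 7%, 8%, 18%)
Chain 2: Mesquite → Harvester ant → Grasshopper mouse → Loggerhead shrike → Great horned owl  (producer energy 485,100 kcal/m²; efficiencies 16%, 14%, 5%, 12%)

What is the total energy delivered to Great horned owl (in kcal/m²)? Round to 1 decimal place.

854.0 kcal/m²

Chain 1: 782500 × 0.07 × 0.08 × 0.18 = 788.76 kcal/m²
Chain 2: 485100 × 0.16 × 0.14 × 0.05 × 0.12 = 65.19744 kcal/m²
Total at Great horned owl: 788.76 + 65.19744 = 853.95744 kcal/m²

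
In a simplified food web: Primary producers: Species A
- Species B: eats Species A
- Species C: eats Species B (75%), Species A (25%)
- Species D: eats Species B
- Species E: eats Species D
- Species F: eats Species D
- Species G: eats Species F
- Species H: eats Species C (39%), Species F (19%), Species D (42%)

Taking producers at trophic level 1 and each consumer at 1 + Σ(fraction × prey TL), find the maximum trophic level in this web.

5

Species B: 1 + 1 = 2
Species C: 1 + (0.75×2 + 0.25×1) = 2.75
Species D: 1 + 2 = 3
Species E: 1 + 3 = 4
Species F: 1 + 3 = 4
Species G: 1 + 4 = 5
Species H: 1 + (0.39×2.75 + 0.19×4 + 0.42×3) = 4.0925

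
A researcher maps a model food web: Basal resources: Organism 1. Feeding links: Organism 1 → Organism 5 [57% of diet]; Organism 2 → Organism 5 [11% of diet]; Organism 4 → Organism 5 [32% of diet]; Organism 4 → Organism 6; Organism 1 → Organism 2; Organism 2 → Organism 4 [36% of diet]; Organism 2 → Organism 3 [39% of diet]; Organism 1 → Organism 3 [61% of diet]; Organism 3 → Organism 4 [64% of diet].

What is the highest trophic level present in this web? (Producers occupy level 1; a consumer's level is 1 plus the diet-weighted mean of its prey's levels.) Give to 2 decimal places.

4.25

Organism 2: 1 + 1 = 2
Organism 3: 1 + (0.61×1 + 0.39×2) = 2.39
Organism 4: 1 + (0.36×2 + 0.64×2.39) = 3.2496
Organism 5: 1 + (0.11×2 + 0.57×1 + 0.32×3.2496) = 2.829872
Organism 6: 1 + 3.2496 = 4.2496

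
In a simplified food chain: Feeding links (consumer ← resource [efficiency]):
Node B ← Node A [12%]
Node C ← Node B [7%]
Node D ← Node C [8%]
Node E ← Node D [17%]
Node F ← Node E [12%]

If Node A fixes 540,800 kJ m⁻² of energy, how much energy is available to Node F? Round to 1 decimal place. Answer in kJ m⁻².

Node B: 540800 × 0.12 = 64896 kJ m⁻²
Node C: 64896 × 0.07 = 4542.72 kJ m⁻²
Node D: 4542.72 × 0.08 = 363.4176 kJ m⁻²
Node E: 363.4176 × 0.17 = 61.780992 kJ m⁻²
Node F: 61.780992 × 0.12 = 7.41371904 kJ m⁻²

7.4 kJ m⁻²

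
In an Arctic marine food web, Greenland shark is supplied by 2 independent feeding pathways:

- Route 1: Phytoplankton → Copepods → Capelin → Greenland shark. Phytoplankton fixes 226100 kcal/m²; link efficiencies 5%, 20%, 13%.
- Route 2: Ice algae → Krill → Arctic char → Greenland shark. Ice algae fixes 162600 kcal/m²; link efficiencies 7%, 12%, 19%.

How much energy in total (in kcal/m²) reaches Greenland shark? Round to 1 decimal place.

553.4 kcal/m²

Route 1: 226100 × 0.05 × 0.2 × 0.13 = 293.93 kcal/m²
Route 2: 162600 × 0.07 × 0.12 × 0.19 = 259.5096 kcal/m²
Total at Greenland shark: 293.93 + 259.5096 = 553.4396 kcal/m²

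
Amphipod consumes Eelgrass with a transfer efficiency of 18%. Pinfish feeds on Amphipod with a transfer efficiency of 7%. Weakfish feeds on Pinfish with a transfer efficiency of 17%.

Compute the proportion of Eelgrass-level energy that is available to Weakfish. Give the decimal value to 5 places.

Product of link efficiencies: 0.18 × 0.07 × 0.17 = 0.002142

0.00214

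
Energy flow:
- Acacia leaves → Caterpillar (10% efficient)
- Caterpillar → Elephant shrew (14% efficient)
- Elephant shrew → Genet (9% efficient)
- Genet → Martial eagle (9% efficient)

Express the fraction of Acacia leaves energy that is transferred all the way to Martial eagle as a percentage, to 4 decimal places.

0.0113%

Product of link efficiencies: 0.1 × 0.14 × 0.09 × 0.09 = 0.0001134
As a percentage: 0.0001134 × 100 = 0.0113%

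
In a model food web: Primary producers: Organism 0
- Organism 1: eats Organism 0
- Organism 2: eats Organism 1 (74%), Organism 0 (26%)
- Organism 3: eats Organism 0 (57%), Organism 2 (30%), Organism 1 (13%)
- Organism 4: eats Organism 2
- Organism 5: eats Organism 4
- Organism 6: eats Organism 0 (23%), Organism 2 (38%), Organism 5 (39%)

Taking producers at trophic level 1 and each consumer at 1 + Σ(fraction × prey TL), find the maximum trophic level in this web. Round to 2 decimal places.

Organism 1: 1 + 1 = 2
Organism 2: 1 + (0.74×2 + 0.26×1) = 2.74
Organism 3: 1 + (0.57×1 + 0.3×2.74 + 0.13×2) = 2.652
Organism 4: 1 + 2.74 = 3.74
Organism 5: 1 + 3.74 = 4.74
Organism 6: 1 + (0.23×1 + 0.38×2.74 + 0.39×4.74) = 4.1198

4.74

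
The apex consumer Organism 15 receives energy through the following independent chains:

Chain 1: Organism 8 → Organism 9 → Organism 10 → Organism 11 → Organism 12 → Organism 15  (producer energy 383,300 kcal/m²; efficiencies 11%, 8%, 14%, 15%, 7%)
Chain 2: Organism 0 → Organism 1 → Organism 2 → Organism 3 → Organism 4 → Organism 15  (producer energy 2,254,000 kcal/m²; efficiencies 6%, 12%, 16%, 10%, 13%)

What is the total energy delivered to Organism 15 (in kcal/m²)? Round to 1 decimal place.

38.7 kcal/m²

Chain 1: 383300 × 0.11 × 0.08 × 0.14 × 0.15 × 0.07 = 4.9583688 kcal/m²
Chain 2: 2254000 × 0.06 × 0.12 × 0.16 × 0.1 × 0.13 = 33.755904 kcal/m²
Total at Organism 15: 4.9583688 + 33.755904 = 38.7142728 kcal/m²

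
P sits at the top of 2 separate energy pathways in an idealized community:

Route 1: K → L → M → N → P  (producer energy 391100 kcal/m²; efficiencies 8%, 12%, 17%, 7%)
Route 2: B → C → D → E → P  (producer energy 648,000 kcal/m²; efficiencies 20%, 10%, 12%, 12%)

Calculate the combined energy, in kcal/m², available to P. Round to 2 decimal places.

231.30 kcal/m²

Route 1: 391100 × 0.08 × 0.12 × 0.17 × 0.07 = 44.679264 kcal/m²
Route 2: 648000 × 0.2 × 0.1 × 0.12 × 0.12 = 186.624 kcal/m²
Total at P: 44.679264 + 186.624 = 231.303264 kcal/m²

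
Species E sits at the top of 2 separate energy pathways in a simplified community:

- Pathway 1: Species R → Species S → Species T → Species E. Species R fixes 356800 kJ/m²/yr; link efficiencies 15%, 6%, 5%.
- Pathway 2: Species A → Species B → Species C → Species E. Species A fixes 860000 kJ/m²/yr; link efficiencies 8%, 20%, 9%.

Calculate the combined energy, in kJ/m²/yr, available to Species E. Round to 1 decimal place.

Pathway 1: 356800 × 0.15 × 0.06 × 0.05 = 160.56 kJ/m²/yr
Pathway 2: 860000 × 0.08 × 0.2 × 0.09 = 1238.4 kJ/m²/yr
Total at Species E: 160.56 + 1238.4 = 1398.96 kJ/m²/yr

1399.0 kJ/m²/yr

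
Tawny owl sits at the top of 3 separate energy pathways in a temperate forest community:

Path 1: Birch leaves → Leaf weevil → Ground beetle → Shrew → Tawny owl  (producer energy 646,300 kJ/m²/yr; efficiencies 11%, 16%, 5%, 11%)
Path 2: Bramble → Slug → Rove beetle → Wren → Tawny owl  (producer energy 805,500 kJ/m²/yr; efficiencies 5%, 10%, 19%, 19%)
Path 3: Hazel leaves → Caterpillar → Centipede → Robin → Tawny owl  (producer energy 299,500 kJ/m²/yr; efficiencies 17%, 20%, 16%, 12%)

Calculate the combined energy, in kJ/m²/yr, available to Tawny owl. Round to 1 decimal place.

403.5 kJ/m²/yr

Path 1: 646300 × 0.11 × 0.16 × 0.05 × 0.11 = 62.56184 kJ/m²/yr
Path 2: 805500 × 0.05 × 0.1 × 0.19 × 0.19 = 145.39275 kJ/m²/yr
Path 3: 299500 × 0.17 × 0.2 × 0.16 × 0.12 = 195.5136 kJ/m²/yr
Total at Tawny owl: 62.56184 + 145.39275 + 195.5136 = 403.46819 kJ/m²/yr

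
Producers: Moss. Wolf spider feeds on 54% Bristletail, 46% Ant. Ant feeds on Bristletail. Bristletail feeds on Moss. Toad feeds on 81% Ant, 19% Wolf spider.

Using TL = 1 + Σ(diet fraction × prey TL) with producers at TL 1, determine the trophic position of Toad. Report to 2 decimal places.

4.09

Bristletail: 1 + 1 = 2
Ant: 1 + 2 = 3
Wolf spider: 1 + (0.54×2 + 0.46×3) = 3.46
Toad: 1 + (0.81×3 + 0.19×3.46) = 4.0874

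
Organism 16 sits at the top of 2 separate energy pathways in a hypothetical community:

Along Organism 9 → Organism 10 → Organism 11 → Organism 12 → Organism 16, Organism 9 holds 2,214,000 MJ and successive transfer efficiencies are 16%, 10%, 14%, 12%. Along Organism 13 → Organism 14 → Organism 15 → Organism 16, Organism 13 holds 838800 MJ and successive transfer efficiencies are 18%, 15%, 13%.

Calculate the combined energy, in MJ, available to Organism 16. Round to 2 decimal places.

3539.31 MJ

Via Organism 9: 2214000 × 0.16 × 0.1 × 0.14 × 0.12 = 595.1232 MJ
Via Organism 13: 838800 × 0.18 × 0.15 × 0.13 = 2944.188 MJ
Total at Organism 16: 595.1232 + 2944.188 = 3539.3112 MJ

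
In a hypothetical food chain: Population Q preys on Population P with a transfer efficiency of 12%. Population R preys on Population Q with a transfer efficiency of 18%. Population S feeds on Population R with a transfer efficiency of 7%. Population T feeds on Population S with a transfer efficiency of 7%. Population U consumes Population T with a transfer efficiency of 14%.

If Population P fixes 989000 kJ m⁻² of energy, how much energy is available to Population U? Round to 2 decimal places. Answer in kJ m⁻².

Population Q: 989000 × 0.12 = 118680 kJ m⁻²
Population R: 118680 × 0.18 = 21362.4 kJ m⁻²
Population S: 21362.4 × 0.07 = 1495.368 kJ m⁻²
Population T: 1495.368 × 0.07 = 104.67576 kJ m⁻²
Population U: 104.67576 × 0.14 = 14.6546064 kJ m⁻²

14.65 kJ m⁻²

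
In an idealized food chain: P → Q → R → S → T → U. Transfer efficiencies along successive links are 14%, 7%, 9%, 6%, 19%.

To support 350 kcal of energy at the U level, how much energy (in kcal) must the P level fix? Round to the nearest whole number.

34809245 kcal

Cumulative transfer efficiency: 0.14 × 0.07 × 0.09 × 0.06 × 0.19 = 0.0000100548
P energy = 350 / 0.0000100548 = 34809245 kcal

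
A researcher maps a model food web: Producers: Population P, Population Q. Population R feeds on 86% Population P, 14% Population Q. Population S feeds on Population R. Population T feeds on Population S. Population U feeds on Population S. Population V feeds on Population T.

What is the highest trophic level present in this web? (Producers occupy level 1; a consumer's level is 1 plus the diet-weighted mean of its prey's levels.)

Population R: 1 + (0.86×1 + 0.14×1) = 2
Population S: 1 + 2 = 3
Population T: 1 + 3 = 4
Population U: 1 + 3 = 4
Population V: 1 + 4 = 5

5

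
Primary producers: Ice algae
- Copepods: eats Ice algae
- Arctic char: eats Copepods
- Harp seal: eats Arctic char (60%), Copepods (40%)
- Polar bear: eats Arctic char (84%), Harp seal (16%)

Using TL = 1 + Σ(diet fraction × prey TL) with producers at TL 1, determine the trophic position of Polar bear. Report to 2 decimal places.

Copepods: 1 + 1 = 2
Arctic char: 1 + 2 = 3
Harp seal: 1 + (0.6×3 + 0.4×2) = 3.6
Polar bear: 1 + (0.84×3 + 0.16×3.6) = 4.096

4.10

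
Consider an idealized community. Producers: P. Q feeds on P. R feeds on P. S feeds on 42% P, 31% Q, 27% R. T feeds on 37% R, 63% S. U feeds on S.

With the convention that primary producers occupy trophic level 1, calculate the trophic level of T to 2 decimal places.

Q: 1 + 1 = 2
R: 1 + 1 = 2
S: 1 + (0.42×1 + 0.31×2 + 0.27×2) = 2.58
T: 1 + (0.37×2 + 0.63×2.58) = 3.3654
U: 1 + 2.58 = 3.58

3.37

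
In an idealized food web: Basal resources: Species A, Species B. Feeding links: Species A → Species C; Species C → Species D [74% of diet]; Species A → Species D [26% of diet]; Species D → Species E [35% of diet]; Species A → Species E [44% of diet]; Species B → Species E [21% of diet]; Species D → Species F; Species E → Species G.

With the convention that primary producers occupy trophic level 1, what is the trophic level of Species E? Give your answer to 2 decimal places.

2.61

Species C: 1 + 1 = 2
Species D: 1 + (0.74×2 + 0.26×1) = 2.74
Species E: 1 + (0.35×2.74 + 0.44×1 + 0.21×1) = 2.609
Species F: 1 + 2.74 = 3.74
Species G: 1 + 2.609 = 3.609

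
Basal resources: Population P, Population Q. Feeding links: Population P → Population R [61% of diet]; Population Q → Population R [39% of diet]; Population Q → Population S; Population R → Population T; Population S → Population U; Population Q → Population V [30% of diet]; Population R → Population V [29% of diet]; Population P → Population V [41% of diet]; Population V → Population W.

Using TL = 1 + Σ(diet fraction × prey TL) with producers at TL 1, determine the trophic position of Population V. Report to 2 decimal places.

Population R: 1 + (0.61×1 + 0.39×1) = 2
Population S: 1 + 1 = 2
Population T: 1 + 2 = 3
Population U: 1 + 2 = 3
Population V: 1 + (0.3×1 + 0.29×2 + 0.41×1) = 2.29
Population W: 1 + 2.29 = 3.29

2.29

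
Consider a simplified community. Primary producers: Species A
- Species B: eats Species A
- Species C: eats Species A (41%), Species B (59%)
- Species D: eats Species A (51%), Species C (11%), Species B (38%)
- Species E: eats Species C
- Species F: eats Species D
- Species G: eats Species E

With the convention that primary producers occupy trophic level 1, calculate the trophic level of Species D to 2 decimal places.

2.55

Species B: 1 + 1 = 2
Species C: 1 + (0.41×1 + 0.59×2) = 2.59
Species D: 1 + (0.51×1 + 0.11×2.59 + 0.38×2) = 2.5549
Species E: 1 + 2.59 = 3.59
Species F: 1 + 2.5549 = 3.5549
Species G: 1 + 3.59 = 4.59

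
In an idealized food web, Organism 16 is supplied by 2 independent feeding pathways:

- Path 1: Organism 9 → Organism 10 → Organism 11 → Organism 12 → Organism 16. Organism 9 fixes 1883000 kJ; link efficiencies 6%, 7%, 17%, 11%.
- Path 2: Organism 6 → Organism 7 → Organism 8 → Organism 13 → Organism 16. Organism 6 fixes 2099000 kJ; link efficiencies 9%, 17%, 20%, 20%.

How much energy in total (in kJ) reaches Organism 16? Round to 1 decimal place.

Path 1: 1883000 × 0.06 × 0.07 × 0.17 × 0.11 = 147.89082 kJ
Path 2: 2099000 × 0.09 × 0.17 × 0.2 × 0.2 = 1284.588 kJ
Total at Organism 16: 147.89082 + 1284.588 = 1432.47882 kJ

1432.5 kJ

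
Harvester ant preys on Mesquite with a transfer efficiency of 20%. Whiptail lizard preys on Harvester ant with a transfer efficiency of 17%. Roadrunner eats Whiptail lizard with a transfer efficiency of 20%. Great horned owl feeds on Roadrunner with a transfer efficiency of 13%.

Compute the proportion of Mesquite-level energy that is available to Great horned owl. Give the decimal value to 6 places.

Product of link efficiencies: 0.2 × 0.17 × 0.2 × 0.13 = 0.000884

0.000884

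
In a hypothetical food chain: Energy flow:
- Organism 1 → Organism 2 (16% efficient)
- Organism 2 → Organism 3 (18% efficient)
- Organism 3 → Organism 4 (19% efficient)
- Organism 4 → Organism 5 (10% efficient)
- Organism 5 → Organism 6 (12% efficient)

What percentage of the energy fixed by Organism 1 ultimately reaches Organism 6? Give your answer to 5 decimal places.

Product of link efficiencies: 0.16 × 0.18 × 0.19 × 0.1 × 0.12 = 0.000065664
As a percentage: 0.000065664 × 100 = 0.00657%

0.00657%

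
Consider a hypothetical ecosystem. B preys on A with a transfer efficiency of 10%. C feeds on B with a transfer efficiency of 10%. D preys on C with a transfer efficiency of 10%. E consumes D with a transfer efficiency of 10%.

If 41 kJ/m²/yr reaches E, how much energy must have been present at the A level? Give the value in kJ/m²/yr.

Cumulative transfer efficiency: 0.1 × 0.1 × 0.1 × 0.1 = 0.0001
A energy = 41 / 0.0001 = 410000 kJ/m²/yr

410000 kJ/m²/yr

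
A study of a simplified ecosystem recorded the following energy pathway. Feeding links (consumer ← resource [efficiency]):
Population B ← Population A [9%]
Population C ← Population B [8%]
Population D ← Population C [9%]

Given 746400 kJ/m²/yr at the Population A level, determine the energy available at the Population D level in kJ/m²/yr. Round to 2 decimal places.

483.67 kJ/m²/yr

Population B: 746400 × 0.09 = 67176 kJ/m²/yr
Population C: 67176 × 0.08 = 5374.08 kJ/m²/yr
Population D: 5374.08 × 0.09 = 483.6672 kJ/m²/yr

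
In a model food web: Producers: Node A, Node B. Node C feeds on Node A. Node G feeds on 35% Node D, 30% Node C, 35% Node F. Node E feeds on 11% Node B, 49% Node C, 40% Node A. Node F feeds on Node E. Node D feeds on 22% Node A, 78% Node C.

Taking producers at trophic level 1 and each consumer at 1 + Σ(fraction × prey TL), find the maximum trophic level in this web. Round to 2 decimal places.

Node C: 1 + 1 = 2
Node D: 1 + (0.22×1 + 0.78×2) = 2.78
Node E: 1 + (0.11×1 + 0.49×2 + 0.4×1) = 2.49
Node F: 1 + 2.49 = 3.49
Node G: 1 + (0.35×2.78 + 0.3×2 + 0.35×3.49) = 3.7945

3.79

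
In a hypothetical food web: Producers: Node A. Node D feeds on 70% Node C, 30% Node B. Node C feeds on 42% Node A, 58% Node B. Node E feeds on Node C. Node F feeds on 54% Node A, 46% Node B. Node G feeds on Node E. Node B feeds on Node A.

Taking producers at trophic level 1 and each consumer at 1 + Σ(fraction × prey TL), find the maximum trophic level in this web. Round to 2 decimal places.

4.58

Node B: 1 + 1 = 2
Node C: 1 + (0.42×1 + 0.58×2) = 2.58
Node D: 1 + (0.7×2.58 + 0.3×2) = 3.406
Node E: 1 + 2.58 = 3.58
Node F: 1 + (0.54×1 + 0.46×2) = 2.46
Node G: 1 + 3.58 = 4.58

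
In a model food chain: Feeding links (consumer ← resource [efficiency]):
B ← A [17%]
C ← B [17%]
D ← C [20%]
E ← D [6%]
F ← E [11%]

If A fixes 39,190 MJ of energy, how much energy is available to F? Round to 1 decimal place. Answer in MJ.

B: 39190 × 0.17 = 6662.3 MJ
C: 6662.3 × 0.17 = 1132.591 MJ
D: 1132.591 × 0.2 = 226.5182 MJ
E: 226.5182 × 0.06 = 13.591092 MJ
F: 13.591092 × 0.11 = 1.49502012 MJ

1.5 MJ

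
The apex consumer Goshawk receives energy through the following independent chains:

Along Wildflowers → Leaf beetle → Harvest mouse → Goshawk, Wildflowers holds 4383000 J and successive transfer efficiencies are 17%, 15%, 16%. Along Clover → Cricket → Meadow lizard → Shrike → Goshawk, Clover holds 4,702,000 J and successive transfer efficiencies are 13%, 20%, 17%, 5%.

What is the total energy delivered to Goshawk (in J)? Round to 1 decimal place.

18921.8 J

Via Wildflowers: 4383000 × 0.17 × 0.15 × 0.16 = 17882.64 J
Via Clover: 4702000 × 0.13 × 0.2 × 0.17 × 0.05 = 1039.142 J
Total at Goshawk: 17882.64 + 1039.142 = 18921.782 J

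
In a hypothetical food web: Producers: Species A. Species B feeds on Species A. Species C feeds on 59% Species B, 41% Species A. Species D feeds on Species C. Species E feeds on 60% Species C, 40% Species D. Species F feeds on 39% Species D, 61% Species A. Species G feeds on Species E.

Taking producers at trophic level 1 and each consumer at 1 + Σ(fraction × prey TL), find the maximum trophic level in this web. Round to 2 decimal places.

4.99

Species B: 1 + 1 = 2
Species C: 1 + (0.59×2 + 0.41×1) = 2.59
Species D: 1 + 2.59 = 3.59
Species E: 1 + (0.6×2.59 + 0.4×3.59) = 3.99
Species F: 1 + (0.39×3.59 + 0.61×1) = 3.0101
Species G: 1 + 3.99 = 4.99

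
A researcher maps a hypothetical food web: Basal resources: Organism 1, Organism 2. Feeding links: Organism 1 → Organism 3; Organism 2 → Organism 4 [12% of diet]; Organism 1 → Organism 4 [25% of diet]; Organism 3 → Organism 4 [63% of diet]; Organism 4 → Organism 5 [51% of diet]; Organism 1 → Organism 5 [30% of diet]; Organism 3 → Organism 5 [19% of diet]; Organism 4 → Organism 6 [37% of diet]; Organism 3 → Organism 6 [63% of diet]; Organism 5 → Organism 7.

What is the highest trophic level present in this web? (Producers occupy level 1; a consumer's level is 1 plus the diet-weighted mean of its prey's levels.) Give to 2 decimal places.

4.02

Organism 3: 1 + 1 = 2
Organism 4: 1 + (0.12×1 + 0.25×1 + 0.63×2) = 2.63
Organism 5: 1 + (0.51×2.63 + 0.3×1 + 0.19×2) = 3.0213
Organism 6: 1 + (0.37×2.63 + 0.63×2) = 3.2331
Organism 7: 1 + 3.0213 = 4.0213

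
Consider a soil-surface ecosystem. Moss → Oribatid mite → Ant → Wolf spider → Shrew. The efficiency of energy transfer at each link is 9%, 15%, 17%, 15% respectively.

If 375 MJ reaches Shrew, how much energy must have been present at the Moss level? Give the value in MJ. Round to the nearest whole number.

Cumulative transfer efficiency: 0.09 × 0.15 × 0.17 × 0.15 = 0.00034425
Moss energy = 375 / 0.00034425 = 1089325 MJ

1089325 MJ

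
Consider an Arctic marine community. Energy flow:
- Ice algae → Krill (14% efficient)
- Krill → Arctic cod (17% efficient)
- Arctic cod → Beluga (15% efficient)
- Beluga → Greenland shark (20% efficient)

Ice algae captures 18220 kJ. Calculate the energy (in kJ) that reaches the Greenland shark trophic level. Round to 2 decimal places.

Krill: 18220 × 0.14 = 2550.8 kJ
Arctic cod: 2550.8 × 0.17 = 433.636 kJ
Beluga: 433.636 × 0.15 = 65.0454 kJ
Greenland shark: 65.0454 × 0.2 = 13.00908 kJ

13.01 kJ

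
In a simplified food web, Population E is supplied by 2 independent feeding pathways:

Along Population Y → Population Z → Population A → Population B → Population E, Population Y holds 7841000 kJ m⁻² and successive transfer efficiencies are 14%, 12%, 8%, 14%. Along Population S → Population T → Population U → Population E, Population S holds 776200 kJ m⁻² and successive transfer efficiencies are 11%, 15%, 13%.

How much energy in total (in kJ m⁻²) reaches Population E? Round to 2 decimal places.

3140.31 kJ m⁻²

Via Population Y: 7841000 × 0.14 × 0.12 × 0.08 × 0.14 = 1475.36256 kJ m⁻²
Via Population S: 776200 × 0.11 × 0.15 × 0.13 = 1664.949 kJ m⁻²
Total at Population E: 1475.36256 + 1664.949 = 3140.31156 kJ m⁻²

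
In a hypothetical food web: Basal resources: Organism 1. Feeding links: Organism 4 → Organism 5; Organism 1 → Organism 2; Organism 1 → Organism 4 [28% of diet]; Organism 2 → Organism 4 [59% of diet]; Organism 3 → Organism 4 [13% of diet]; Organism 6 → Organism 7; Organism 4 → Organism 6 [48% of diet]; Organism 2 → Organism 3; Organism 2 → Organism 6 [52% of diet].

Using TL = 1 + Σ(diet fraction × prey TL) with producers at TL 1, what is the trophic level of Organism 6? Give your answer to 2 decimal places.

Organism 2: 1 + 1 = 2
Organism 3: 1 + 2 = 3
Organism 4: 1 + (0.13×3 + 0.59×2 + 0.28×1) = 2.85
Organism 5: 1 + 2.85 = 3.85
Organism 6: 1 + (0.48×2.85 + 0.52×2) = 3.408
Organism 7: 1 + 3.408 = 4.408

3.41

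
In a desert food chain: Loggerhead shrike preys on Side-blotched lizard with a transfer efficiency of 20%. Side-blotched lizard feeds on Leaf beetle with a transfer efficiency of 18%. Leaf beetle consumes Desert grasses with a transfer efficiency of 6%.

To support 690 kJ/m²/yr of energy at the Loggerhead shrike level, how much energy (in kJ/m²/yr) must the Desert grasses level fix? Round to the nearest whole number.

Cumulative transfer efficiency: 0.06 × 0.18 × 0.2 = 0.00216
Desert grasses energy = 690 / 0.00216 = 319444 kJ/m²/yr

319444 kJ/m²/yr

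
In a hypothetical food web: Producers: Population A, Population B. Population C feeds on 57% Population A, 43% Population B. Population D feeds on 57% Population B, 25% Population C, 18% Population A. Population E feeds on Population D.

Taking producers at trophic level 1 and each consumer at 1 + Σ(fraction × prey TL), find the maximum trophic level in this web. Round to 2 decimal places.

Population C: 1 + (0.57×1 + 0.43×1) = 2
Population D: 1 + (0.57×1 + 0.25×2 + 0.18×1) = 2.25
Population E: 1 + 2.25 = 3.25

3.25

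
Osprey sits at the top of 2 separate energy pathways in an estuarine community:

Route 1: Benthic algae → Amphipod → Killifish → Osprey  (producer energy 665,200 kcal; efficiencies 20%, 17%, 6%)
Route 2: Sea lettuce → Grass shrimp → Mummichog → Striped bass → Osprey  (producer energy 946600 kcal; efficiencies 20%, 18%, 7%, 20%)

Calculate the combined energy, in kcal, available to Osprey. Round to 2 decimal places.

1834.09 kcal

Route 1: 665200 × 0.2 × 0.17 × 0.06 = 1357.008 kcal
Route 2: 946600 × 0.2 × 0.18 × 0.07 × 0.2 = 477.0864 kcal
Total at Osprey: 1357.008 + 477.0864 = 1834.0944 kcal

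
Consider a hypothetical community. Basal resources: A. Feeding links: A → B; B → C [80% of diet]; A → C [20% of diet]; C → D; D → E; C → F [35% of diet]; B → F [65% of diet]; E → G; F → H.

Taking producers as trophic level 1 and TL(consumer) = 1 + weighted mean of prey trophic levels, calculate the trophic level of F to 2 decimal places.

3.28

B: 1 + 1 = 2
C: 1 + (0.8×2 + 0.2×1) = 2.8
D: 1 + 2.8 = 3.8
E: 1 + 3.8 = 4.8
F: 1 + (0.35×2.8 + 0.65×2) = 3.28
G: 1 + 4.8 = 5.8
H: 1 + 3.28 = 4.28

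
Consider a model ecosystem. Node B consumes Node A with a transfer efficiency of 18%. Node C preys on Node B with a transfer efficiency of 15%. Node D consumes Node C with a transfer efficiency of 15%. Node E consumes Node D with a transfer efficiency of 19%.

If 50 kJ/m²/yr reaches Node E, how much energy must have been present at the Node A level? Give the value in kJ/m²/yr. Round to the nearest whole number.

64977 kJ/m²/yr

Cumulative transfer efficiency: 0.18 × 0.15 × 0.15 × 0.19 = 0.0007695
Node A energy = 50 / 0.0007695 = 64977 kJ/m²/yr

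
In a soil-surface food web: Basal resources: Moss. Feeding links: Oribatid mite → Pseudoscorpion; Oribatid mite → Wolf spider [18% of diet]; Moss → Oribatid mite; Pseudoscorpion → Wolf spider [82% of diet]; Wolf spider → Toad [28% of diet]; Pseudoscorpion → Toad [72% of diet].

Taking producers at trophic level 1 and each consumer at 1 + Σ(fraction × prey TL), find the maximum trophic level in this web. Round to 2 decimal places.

Oribatid mite: 1 + 1 = 2
Pseudoscorpion: 1 + 2 = 3
Wolf spider: 1 + (0.18×2 + 0.82×3) = 3.82
Toad: 1 + (0.72×3 + 0.28×3.82) = 4.2296

4.23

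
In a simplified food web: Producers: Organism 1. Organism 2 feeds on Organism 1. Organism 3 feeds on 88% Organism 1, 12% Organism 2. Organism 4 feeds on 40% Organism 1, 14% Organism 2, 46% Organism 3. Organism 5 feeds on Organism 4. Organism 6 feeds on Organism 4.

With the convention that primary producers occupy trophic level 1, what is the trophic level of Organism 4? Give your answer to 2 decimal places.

Organism 2: 1 + 1 = 2
Organism 3: 1 + (0.88×1 + 0.12×2) = 2.12
Organism 4: 1 + (0.4×1 + 0.14×2 + 0.46×2.12) = 2.6552
Organism 5: 1 + 2.6552 = 3.6552
Organism 6: 1 + 2.6552 = 3.6552

2.66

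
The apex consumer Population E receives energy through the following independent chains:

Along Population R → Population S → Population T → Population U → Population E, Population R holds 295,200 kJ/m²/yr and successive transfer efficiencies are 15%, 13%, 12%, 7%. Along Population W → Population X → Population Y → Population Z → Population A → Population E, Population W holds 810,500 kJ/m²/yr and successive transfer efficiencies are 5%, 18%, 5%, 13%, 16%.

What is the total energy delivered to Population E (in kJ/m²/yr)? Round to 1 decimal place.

Via Population R: 295200 × 0.15 × 0.13 × 0.12 × 0.07 = 48.35376 kJ/m²/yr
Via Population W: 810500 × 0.05 × 0.18 × 0.05 × 0.13 × 0.16 = 7.58628 kJ/m²/yr
Total at Population E: 48.35376 + 7.58628 = 55.94004 kJ/m²/yr

55.9 kJ/m²/yr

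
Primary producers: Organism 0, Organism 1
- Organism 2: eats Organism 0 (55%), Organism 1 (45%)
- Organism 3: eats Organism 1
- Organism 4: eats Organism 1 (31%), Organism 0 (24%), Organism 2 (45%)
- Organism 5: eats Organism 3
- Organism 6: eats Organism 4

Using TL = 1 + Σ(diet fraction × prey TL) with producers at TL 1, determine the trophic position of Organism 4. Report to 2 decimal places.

Organism 2: 1 + (0.55×1 + 0.45×1) = 2
Organism 3: 1 + 1 = 2
Organism 4: 1 + (0.31×1 + 0.24×1 + 0.45×2) = 2.45
Organism 5: 1 + 2 = 3
Organism 6: 1 + 2.45 = 3.45

2.45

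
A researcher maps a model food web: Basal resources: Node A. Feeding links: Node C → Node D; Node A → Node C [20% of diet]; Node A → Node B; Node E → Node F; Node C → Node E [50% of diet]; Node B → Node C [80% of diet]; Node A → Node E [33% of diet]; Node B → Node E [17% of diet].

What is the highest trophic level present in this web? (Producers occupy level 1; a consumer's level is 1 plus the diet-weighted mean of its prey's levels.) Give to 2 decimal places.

4.07

Node B: 1 + 1 = 2
Node C: 1 + (0.2×1 + 0.8×2) = 2.8
Node D: 1 + 2.8 = 3.8
Node E: 1 + (0.5×2.8 + 0.33×1 + 0.17×2) = 3.07
Node F: 1 + 3.07 = 4.07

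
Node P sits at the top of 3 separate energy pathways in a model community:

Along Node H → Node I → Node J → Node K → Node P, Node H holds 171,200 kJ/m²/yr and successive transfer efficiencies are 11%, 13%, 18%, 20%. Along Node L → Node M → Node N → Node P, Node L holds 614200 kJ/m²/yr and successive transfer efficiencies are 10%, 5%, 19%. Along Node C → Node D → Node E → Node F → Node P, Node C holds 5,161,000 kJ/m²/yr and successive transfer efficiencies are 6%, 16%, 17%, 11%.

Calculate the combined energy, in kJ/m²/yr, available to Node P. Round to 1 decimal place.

Via Node H: 171200 × 0.11 × 0.13 × 0.18 × 0.2 = 88.13376 kJ/m²/yr
Via Node L: 614200 × 0.1 × 0.05 × 0.19 = 583.49 kJ/m²/yr
Via Node C: 5161000 × 0.06 × 0.16 × 0.17 × 0.11 = 926.50272 kJ/m²/yr
Total at Node P: 88.13376 + 583.49 + 926.50272 = 1598.12648 kJ/m²/yr

1598.1 kJ/m²/yr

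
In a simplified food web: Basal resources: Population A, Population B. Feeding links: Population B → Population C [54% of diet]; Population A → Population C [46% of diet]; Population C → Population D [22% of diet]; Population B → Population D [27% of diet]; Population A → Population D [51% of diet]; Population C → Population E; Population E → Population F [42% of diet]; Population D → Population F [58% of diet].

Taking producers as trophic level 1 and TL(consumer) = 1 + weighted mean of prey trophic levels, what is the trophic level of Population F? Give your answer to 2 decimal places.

Population C: 1 + (0.54×1 + 0.46×1) = 2
Population D: 1 + (0.22×2 + 0.27×1 + 0.51×1) = 2.22
Population E: 1 + 2 = 3
Population F: 1 + (0.42×3 + 0.58×2.22) = 3.5476

3.55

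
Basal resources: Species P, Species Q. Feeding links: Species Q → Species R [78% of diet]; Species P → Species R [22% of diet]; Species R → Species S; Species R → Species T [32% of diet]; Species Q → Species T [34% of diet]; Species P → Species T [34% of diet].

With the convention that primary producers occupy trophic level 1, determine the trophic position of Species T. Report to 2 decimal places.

Species R: 1 + (0.78×1 + 0.22×1) = 2
Species S: 1 + 2 = 3
Species T: 1 + (0.32×2 + 0.34×1 + 0.34×1) = 2.32

2.32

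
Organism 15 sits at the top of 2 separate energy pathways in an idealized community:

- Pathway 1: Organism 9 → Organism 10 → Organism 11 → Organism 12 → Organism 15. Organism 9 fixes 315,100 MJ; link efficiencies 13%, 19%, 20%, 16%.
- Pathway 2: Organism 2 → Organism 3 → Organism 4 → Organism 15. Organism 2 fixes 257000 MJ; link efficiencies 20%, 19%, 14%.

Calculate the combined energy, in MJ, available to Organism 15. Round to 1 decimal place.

Pathway 1: 315100 × 0.13 × 0.19 × 0.2 × 0.16 = 249.05504 MJ
Pathway 2: 257000 × 0.2 × 0.19 × 0.14 = 1367.24 MJ
Total at Organism 15: 249.05504 + 1367.24 = 1616.29504 MJ

1616.3 MJ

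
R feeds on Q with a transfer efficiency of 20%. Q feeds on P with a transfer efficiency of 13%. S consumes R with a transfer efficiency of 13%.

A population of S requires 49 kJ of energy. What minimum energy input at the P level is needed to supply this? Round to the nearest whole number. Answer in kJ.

Cumulative transfer efficiency: 0.13 × 0.2 × 0.13 = 0.00338
P energy = 49 / 0.00338 = 14497 kJ

14497 kJ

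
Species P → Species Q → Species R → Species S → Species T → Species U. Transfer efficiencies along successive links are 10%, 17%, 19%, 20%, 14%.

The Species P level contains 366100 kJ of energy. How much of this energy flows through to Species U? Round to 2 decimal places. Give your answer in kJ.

33.11 kJ

Species Q: 366100 × 0.1 = 36610 kJ
Species R: 36610 × 0.17 = 6223.7 kJ
Species S: 6223.7 × 0.19 = 1182.503 kJ
Species T: 1182.503 × 0.2 = 236.5006 kJ
Species U: 236.5006 × 0.14 = 33.110084 kJ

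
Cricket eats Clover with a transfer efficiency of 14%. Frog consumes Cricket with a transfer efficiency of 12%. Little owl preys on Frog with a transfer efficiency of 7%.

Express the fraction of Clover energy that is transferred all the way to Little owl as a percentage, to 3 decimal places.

Product of link efficiencies: 0.14 × 0.12 × 0.07 = 0.001176
As a percentage: 0.001176 × 100 = 0.118%

0.118%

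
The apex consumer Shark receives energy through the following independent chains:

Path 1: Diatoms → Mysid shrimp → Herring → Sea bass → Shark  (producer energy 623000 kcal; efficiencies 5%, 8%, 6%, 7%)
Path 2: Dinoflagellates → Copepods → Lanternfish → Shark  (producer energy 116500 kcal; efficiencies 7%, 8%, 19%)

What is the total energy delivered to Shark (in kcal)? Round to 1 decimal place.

134.4 kcal

Path 1: 623000 × 0.05 × 0.08 × 0.06 × 0.07 = 10.4664 kcal
Path 2: 116500 × 0.07 × 0.08 × 0.19 = 123.956 kcal
Total at Shark: 10.4664 + 123.956 = 134.4224 kcal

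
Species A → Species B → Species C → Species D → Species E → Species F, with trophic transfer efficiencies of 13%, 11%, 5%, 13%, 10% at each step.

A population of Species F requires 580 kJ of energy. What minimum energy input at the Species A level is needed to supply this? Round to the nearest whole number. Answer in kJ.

62399139 kJ

Cumulative transfer efficiency: 0.13 × 0.11 × 0.05 × 0.13 × 0.1 = 0.000009295
Species A energy = 580 / 0.000009295 = 62399139 kJ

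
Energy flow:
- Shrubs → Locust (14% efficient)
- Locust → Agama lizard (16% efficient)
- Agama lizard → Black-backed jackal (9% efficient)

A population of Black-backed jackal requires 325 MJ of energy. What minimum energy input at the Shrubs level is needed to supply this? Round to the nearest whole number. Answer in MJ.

161210 MJ

Cumulative transfer efficiency: 0.14 × 0.16 × 0.09 = 0.002016
Shrubs energy = 325 / 0.002016 = 161210 MJ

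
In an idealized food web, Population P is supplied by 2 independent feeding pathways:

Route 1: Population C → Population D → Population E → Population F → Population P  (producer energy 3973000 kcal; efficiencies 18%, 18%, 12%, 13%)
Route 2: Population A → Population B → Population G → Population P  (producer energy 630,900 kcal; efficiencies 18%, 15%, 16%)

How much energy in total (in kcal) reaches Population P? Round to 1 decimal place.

Route 1: 3973000 × 0.18 × 0.18 × 0.12 × 0.13 = 2008.11312 kcal
Route 2: 630900 × 0.18 × 0.15 × 0.16 = 2725.488 kcal
Total at Population P: 2008.11312 + 2725.488 = 4733.60112 kcal

4733.6 kcal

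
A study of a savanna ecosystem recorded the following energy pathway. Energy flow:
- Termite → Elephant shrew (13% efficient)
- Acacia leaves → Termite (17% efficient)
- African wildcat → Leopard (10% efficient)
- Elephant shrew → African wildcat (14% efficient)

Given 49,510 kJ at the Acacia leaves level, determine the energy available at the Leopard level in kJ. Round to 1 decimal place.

Termite: 49510 × 0.17 = 8416.7 kJ
Elephant shrew: 8416.7 × 0.13 = 1094.171 kJ
African wildcat: 1094.171 × 0.14 = 153.18394 kJ
Leopard: 153.18394 × 0.1 = 15.318394 kJ

15.3 kJ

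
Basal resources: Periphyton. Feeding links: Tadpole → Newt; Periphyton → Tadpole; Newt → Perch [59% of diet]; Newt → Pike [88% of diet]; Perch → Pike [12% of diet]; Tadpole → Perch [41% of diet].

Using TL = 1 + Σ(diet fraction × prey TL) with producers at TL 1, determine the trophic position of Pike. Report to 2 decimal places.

4.07

Tadpole: 1 + 1 = 2
Newt: 1 + 2 = 3
Perch: 1 + (0.59×3 + 0.41×2) = 3.59
Pike: 1 + (0.88×3 + 0.12×3.59) = 4.0708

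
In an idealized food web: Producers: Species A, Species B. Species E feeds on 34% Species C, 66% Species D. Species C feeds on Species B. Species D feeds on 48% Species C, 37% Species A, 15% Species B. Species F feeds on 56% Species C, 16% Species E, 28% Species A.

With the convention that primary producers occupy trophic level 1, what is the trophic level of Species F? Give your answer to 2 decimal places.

2.93

Species C: 1 + 1 = 2
Species D: 1 + (0.48×2 + 0.37×1 + 0.15×1) = 2.48
Species E: 1 + (0.34×2 + 0.66×2.48) = 3.3168
Species F: 1 + (0.56×2 + 0.16×3.3168 + 0.28×1) = 2.930688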